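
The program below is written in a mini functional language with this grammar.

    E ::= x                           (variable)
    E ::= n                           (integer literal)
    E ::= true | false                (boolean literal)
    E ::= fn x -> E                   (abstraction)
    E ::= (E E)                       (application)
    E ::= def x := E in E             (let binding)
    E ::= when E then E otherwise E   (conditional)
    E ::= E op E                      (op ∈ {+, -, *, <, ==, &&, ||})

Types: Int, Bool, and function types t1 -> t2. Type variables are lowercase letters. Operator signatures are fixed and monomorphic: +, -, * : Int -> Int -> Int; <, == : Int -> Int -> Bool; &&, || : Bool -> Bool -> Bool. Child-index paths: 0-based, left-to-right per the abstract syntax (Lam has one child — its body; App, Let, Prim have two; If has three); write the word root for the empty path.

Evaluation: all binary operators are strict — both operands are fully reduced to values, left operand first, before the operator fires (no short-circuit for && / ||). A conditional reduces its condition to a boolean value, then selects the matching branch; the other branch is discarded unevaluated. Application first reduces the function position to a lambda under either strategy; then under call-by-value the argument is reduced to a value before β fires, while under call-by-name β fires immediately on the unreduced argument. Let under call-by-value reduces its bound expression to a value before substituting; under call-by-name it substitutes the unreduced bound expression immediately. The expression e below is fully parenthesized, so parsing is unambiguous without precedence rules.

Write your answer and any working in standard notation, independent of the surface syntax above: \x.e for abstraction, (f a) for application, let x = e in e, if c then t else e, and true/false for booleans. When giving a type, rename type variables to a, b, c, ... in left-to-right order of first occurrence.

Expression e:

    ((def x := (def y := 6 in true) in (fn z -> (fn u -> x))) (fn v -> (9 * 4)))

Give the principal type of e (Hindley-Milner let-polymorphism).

Working:
let y : Int
let x : Bool
x : Bool
\u._ : b -> Bool
\z._ : a -> b -> Bool
  unify Int ~ Int
  unify Int ~ Int
\v._ : c -> Int
  unify a -> b -> Bool ~ (c -> Int) -> d
  unify a ~ c -> Int
  unify b -> Bool ~ d
_ _ : b -> Bool

Answer: a -> Bool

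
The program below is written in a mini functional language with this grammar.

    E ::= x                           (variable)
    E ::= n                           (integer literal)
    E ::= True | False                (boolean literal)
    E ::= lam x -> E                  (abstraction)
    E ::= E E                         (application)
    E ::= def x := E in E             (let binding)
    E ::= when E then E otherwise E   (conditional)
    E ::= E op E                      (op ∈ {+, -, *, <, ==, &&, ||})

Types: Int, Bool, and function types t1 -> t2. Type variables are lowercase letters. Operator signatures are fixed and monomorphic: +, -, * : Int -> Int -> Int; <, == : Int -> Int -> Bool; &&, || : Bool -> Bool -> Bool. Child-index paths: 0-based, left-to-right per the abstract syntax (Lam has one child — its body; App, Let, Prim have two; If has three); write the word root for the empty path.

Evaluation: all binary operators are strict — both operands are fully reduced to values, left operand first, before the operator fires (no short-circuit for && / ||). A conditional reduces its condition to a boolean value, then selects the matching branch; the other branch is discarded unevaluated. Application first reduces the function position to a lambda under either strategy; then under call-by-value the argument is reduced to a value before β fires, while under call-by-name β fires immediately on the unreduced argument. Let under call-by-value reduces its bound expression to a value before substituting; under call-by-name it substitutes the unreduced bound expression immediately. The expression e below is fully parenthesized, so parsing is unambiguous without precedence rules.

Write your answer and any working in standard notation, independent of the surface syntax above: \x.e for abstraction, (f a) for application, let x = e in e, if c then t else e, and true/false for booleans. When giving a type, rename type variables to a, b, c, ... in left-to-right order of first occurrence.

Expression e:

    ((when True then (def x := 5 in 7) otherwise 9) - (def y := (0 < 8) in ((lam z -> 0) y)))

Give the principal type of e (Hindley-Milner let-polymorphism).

Derivation:
  unify Bool ~ Bool
let x : Int
  unify Int ~ Int
  unify Int ~ Int
  unify Int ~ Int
  unify Int ~ Int
let y : Bool
\z._ : a -> Int
y : Bool
  unify a -> Int ~ Bool -> b
  unify a ~ Bool
  unify Int ~ b
_ _ : Int
  unify Int ~ Int

Answer: Int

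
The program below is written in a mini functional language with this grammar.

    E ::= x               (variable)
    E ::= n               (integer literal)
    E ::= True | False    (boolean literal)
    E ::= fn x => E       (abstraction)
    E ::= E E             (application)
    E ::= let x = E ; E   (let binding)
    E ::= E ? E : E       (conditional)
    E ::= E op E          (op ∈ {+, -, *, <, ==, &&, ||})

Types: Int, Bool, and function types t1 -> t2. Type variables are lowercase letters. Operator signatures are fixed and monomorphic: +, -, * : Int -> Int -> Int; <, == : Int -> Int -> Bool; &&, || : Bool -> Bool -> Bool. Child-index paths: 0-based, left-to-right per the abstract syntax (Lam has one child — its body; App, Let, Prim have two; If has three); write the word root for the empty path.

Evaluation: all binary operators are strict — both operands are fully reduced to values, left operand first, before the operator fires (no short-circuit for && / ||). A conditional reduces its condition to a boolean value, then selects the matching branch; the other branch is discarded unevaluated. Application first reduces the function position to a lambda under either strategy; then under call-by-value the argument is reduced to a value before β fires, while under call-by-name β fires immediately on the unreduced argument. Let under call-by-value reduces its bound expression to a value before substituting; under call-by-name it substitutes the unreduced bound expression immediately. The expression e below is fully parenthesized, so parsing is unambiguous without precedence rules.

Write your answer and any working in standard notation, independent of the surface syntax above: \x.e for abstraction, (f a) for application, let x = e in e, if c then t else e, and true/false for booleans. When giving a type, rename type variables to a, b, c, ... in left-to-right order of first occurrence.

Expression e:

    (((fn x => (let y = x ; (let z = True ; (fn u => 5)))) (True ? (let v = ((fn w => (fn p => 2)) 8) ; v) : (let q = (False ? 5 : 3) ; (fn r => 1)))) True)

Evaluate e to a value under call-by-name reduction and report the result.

Working:
step 0: (((\x.(let y = x in (let z = true in (\u.5)))) (if true then (let v = ((\w.(\p.2)) 8) in v) else (let q = (if false then 5 else 3) in (\r.1)))) true)
step 1: [beta@0] ((let y = (if true then (let v = ((\w.(\p.2)) 8) in v) else (let q = (if false then 5 else 3) in (\r.1))) in (let z = true in (\u.5))) true)
step 2: [let@0] ((let z = true in (\u.5)) true)
step 3: [let@0] ((\u.5) true)
step 4: [beta@root] 5

Answer: 5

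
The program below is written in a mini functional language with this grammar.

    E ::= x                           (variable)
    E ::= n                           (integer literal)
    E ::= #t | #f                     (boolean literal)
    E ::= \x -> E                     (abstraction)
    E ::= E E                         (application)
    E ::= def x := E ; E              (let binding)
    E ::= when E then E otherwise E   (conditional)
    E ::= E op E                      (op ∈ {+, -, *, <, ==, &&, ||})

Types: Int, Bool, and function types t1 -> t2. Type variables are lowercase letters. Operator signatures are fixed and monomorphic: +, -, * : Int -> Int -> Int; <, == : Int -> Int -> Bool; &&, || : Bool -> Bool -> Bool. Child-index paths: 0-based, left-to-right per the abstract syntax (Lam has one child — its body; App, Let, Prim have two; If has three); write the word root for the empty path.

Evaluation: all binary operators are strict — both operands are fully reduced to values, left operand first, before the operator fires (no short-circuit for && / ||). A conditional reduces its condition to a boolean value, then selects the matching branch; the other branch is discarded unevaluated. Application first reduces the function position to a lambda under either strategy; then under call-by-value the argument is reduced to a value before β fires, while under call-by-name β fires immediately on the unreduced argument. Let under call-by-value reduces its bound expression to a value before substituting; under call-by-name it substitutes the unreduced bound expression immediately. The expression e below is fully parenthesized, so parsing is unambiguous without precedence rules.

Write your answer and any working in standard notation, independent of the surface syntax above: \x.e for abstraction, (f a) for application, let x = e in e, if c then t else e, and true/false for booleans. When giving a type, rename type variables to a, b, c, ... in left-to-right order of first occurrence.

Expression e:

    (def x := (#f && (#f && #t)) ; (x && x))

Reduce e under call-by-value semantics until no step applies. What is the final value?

Answer: false

Trace:
step 0: (let x = (false && (false && true)) in (x && x))
step 1: [delta@0.1] (let x = (false && false) in (x && x))
step 2: [delta@0] (let x = false in (x && x))
step 3: [let@root] (false && false)
step 4: [delta@root] false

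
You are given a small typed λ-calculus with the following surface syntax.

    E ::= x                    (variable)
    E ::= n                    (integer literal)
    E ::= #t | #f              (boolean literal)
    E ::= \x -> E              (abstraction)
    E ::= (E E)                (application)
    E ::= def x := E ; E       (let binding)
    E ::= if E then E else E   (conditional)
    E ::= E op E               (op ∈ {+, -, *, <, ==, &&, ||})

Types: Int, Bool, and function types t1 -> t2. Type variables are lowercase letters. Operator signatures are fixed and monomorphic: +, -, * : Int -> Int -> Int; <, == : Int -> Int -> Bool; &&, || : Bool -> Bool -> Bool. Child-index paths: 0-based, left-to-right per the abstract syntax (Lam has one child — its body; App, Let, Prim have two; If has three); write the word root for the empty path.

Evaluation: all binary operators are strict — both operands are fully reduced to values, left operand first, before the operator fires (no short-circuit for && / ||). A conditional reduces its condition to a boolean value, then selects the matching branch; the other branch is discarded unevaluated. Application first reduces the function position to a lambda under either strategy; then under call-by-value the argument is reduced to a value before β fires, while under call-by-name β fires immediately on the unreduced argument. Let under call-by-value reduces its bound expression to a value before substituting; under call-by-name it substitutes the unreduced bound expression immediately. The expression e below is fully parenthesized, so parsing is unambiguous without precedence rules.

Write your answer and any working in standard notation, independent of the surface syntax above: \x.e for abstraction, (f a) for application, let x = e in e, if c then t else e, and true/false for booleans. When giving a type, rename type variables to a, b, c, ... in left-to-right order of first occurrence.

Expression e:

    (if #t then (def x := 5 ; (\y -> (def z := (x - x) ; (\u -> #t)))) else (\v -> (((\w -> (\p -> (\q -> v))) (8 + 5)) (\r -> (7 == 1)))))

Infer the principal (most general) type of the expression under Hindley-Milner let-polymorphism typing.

Answer: Bool -> a -> Bool

Trace:
  unify Bool ~ Bool
let x : Int
x : Int
  unify Int ~ Int
x : Int
  unify Int ~ Int
let z : Int
\u._ : b -> Bool
\y._ : a -> b -> Bool
v : c
\q._ : f -> c
\p._ : e -> f -> c
\w._ : d -> e -> f -> c
  unify Int ~ Int
  unify Int ~ Int
  unify d -> e -> f -> c ~ Int -> g
  unify d ~ Int
  unify e -> f -> c ~ g
_ _ : e -> f -> c
  unify Int ~ Int
  unify Int ~ Int
\r._ : h -> Bool
  unify e -> f -> c ~ (h -> Bool) -> i
  unify e ~ h -> Bool
  unify f -> c ~ i
_ _ : f -> c
\v._ : c -> f -> c
  unify a -> b -> Bool ~ c -> f -> c
  unify a ~ c
  unify b -> Bool ~ f -> c
  unify b ~ f
  unify Bool ~ c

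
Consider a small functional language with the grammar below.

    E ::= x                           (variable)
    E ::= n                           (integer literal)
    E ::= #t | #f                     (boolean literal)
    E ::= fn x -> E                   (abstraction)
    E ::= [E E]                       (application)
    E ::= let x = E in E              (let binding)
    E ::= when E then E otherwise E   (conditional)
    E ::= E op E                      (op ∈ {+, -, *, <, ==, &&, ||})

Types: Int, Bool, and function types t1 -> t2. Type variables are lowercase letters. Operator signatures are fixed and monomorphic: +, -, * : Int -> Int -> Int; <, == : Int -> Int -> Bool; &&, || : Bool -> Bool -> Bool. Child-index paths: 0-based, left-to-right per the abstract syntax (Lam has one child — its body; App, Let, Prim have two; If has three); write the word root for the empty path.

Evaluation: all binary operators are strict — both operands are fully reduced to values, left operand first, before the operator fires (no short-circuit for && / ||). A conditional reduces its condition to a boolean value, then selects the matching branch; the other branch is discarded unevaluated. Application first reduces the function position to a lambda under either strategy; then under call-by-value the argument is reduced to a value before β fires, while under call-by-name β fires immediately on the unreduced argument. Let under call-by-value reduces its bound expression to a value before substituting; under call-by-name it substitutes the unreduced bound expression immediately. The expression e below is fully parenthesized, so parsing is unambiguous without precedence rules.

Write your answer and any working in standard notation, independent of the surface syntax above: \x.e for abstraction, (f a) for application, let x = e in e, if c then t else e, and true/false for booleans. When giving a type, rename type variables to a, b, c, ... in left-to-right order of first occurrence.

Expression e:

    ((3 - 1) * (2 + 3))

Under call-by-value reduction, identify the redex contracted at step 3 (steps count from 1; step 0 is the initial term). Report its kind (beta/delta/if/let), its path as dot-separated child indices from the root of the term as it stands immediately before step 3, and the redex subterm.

Answer: delta at root : (2 * 5)

Derivation:
step 0: ((3 - 1) * (2 + 3))
step 1: [delta@0] (2 * (2 + 3))
step 2: [delta@1] (2 * 5)
step 3: [delta@root] 10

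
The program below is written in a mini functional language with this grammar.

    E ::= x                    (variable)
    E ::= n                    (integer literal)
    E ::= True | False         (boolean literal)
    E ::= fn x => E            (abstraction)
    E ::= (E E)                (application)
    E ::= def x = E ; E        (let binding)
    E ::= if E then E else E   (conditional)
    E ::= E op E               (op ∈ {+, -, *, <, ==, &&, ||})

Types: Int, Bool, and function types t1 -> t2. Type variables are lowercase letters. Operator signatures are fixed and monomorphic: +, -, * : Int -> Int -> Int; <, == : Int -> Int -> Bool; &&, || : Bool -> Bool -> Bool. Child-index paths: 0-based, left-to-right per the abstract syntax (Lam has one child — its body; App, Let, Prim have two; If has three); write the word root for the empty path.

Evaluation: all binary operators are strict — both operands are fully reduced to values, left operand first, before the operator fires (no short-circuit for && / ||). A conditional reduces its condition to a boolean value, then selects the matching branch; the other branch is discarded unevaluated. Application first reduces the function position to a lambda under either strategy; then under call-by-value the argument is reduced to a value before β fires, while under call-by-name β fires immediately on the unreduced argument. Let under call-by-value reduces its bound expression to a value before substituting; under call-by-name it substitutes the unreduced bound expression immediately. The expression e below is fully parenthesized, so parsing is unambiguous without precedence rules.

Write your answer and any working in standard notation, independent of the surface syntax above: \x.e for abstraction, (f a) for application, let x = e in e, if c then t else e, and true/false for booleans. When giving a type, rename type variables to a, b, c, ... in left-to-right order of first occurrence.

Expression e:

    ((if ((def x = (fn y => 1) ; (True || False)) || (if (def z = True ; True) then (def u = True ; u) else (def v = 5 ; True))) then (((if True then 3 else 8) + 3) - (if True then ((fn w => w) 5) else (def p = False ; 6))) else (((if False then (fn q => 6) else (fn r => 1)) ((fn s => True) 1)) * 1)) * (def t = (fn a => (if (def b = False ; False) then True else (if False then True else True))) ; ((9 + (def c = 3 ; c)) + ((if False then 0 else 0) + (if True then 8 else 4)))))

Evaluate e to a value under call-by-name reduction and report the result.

Answer: 20

Trace:
step 0: ((if ((let x = (\y.1) in (true || false)) || (if (let z = true in true) then (let u = true in u) else (let v = 5 in true))) then (((if true then 3 else 8) + 3) - (if true then ((\w.w) 5) else (let p = false in 6))) else (((if false then (\q.6) else (\r.1)) ((\s.true) 1)) * 1)) * (let t = (\a.(if (let b = false in false) then true else (if false then true else true))) in ((9 + (let c = 3 in c)) + ((if false then 0 else 0) + (if true then 8 else 4)))))
step 1: [let@0.0.0] ((if ((true || false) || (if (let z = true in true) then (let u = true in u) else (let v = 5 in true))) then (((if true then 3 else 8) + 3) - (if true then ((\w.w) 5) else (let p = false in 6))) else (((if false then (\q.6) else (\r.1)) ((\s.true) 1)) * 1)) * (let t = (\a.(if (let b = false in false) then true else (if false then true else true))) in ((9 + (let c = 3 in c)) + ((if false then 0 else 0) + (if true then 8 else 4)))))
step 2: [delta@0.0.0] ((if (true || (if (let z = true in true) then (let u = true in u) else (let v = 5 in true))) then (((if true then 3 else 8) + 3) - (if true then ((\w.w) 5) else (let p = false in 6))) else (((if false then (\q.6) else (\r.1)) ((\s.true) 1)) * 1)) * (let t = (\a.(if (let b = false in false) then true else (if false then true else true))) in ((9 + (let c = 3 in c)) + ((if false then 0 else 0) + (if true then 8 else 4)))))
step 3: [let@0.0.1.0] ((if (true || (if true then (let u = true in u) else (let v = 5 in true))) then (((if true then 3 else 8) + 3) - (if true then ((\w.w) 5) else (let p = false in 6))) else (((if false then (\q.6) else (\r.1)) ((\s.true) 1)) * 1)) * (let t = (\a.(if (let b = false in false) then true else (if false then true else true))) in ((9 + (let c = 3 in c)) + ((if false then 0 else 0) + (if true then 8 else 4)))))
step 4: [if@0.0.1] ((if (true || (let u = true in u)) then (((if true then 3 else 8) + 3) - (if true then ((\w.w) 5) else (let p = false in 6))) else (((if false then (\q.6) else (\r.1)) ((\s.true) 1)) * 1)) * (let t = (\a.(if (let b = false in false) then true else (if false then true else true))) in ((9 + (let c = 3 in c)) + ((if false then 0 else 0) + (if true then 8 else 4)))))
step 5: [let@0.0.1] ((if (true || true) then (((if true then 3 else 8) + 3) - (if true then ((\w.w) 5) else (let p = false in 6))) else (((if false then (\q.6) else (\r.1)) ((\s.true) 1)) * 1)) * (let t = (\a.(if (let b = false in false) then true else (if false then true else true))) in ((9 + (let c = 3 in c)) + ((if false then 0 else 0) + (if true then 8 else 4)))))
step 6: [delta@0.0] ((if true then (((if true then 3 else 8) + 3) - (if true then ((\w.w) 5) else (let p = false in 6))) else (((if false then (\q.6) else (\r.1)) ((\s.true) 1)) * 1)) * (let t = (\a.(if (let b = false in false) then true else (if false then true else true))) in ((9 + (let c = 3 in c)) + ((if false then 0 else 0) + (if true then 8 else 4)))))
step 7: [if@0] ((((if true then 3 else 8) + 3) - (if true then ((\w.w) 5) else (let p = false in 6))) * (let t = (\a.(if (let b = false in false) then true else (if false then true else true))) in ((9 + (let c = 3 in c)) + ((if false then 0 else 0) + (if true then 8 else 4)))))
step 8: [if@0.0.0] (((3 + 3) - (if true then ((\w.w) 5) else (let p = false in 6))) * (let t = (\a.(if (let b = false in false) then true else (if false then true else true))) in ((9 + (let c = 3 in c)) + ((if false then 0 else 0) + (if true then 8 else 4)))))
step 9: [delta@0.0] ((6 - (if true then ((\w.w) 5) else (let p = false in 6))) * (let t = (\a.(if (let b = false in false) then true else (if false then true else true))) in ((9 + (let c = 3 in c)) + ((if false then 0 else 0) + (if true then 8 else 4)))))
step 10: [if@0.1] ((6 - ((\w.w) 5)) * (let t = (\a.(if (let b = false in false) then true else (if false then true else true))) in ((9 + (let c = 3 in c)) + ((if false then 0 else 0) + (if true then 8 else 4)))))
step 11: [beta@0.1] ((6 - 5) * (let t = (\a.(if (let b = false in false) then true else (if false then true else true))) in ((9 + (let c = 3 in c)) + ((if false then 0 else 0) + (if true then 8 else 4)))))
step 12: [delta@0] (1 * (let t = (\a.(if (let b = false in false) then true else (if false then true else true))) in ((9 + (let c = 3 in c)) + ((if false then 0 else 0) + (if true then 8 else 4)))))
step 13: [let@1] (1 * ((9 + (let c = 3 in c)) + ((if false then 0 else 0) + (if true then 8 else 4))))
step 14: [let@1.0.1] (1 * ((9 + 3) + ((if false then 0 else 0) + (if true then 8 else 4))))
step 15: [delta@1.0] (1 * (12 + ((if false then 0 else 0) + (if true then 8 else 4))))
step 16: [if@1.1.0] (1 * (12 + (0 + (if true then 8 else 4))))
step 17: [if@1.1.1] (1 * (12 + (0 + 8)))
step 18: [delta@1.1] (1 * (12 + 8))
step 19: [delta@1] (1 * 20)
step 20: [delta@root] 20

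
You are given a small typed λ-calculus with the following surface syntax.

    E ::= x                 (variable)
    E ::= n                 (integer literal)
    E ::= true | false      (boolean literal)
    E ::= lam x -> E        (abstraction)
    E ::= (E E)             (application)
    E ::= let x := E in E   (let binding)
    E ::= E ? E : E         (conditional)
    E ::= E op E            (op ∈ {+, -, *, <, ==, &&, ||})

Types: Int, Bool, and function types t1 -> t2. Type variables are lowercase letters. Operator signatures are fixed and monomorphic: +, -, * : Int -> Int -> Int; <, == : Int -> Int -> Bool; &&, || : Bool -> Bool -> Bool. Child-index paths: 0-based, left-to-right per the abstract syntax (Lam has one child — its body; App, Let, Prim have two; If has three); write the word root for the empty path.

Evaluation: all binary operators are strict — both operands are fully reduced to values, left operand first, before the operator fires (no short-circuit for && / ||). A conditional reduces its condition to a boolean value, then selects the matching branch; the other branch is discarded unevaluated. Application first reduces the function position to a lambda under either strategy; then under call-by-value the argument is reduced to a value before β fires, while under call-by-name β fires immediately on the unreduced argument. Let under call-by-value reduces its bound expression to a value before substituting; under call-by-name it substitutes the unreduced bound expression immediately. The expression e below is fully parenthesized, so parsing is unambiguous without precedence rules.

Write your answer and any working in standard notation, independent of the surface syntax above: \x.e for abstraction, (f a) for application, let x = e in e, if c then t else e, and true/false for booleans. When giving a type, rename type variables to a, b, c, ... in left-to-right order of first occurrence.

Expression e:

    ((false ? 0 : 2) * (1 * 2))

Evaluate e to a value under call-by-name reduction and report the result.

Answer: 4

Working:
step 0: ((if false then 0 else 2) * (1 * 2))
step 1: [if@0] (2 * (1 * 2))
step 2: [delta@1] (2 * 2)
step 3: [delta@root] 4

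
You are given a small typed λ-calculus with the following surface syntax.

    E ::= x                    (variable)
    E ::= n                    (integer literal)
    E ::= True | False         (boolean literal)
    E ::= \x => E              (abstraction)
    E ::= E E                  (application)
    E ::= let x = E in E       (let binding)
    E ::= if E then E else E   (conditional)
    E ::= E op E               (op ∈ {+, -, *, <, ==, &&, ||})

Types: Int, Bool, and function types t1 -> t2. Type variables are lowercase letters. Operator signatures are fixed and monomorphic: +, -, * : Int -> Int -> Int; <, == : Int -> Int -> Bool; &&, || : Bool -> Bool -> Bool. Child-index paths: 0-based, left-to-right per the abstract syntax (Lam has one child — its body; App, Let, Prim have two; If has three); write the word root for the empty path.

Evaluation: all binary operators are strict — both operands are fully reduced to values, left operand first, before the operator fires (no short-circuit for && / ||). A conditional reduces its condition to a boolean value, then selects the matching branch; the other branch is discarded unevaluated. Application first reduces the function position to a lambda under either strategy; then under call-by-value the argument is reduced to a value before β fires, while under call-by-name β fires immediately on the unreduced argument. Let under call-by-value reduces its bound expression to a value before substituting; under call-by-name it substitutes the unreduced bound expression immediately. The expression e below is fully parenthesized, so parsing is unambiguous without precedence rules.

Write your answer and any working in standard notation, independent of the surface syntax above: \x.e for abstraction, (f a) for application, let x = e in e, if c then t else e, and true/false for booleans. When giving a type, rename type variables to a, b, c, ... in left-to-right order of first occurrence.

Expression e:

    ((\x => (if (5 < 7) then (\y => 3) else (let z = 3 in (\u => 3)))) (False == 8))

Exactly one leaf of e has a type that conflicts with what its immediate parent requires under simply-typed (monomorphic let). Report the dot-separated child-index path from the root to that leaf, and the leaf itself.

Working:
  unify Int ~ Int
  unify Int ~ Int
  unify Bool ~ Bool
\y._ : b -> Int
let z : Int
\u._ : c -> Int
  unify b -> Int ~ c -> Int
  unify b ~ c
  unify Int ~ Int
\x._ : a -> c -> Int
  unify Bool ~ Int
  FAIL: mismatch Bool ~ Int

Answer: 1.0 : false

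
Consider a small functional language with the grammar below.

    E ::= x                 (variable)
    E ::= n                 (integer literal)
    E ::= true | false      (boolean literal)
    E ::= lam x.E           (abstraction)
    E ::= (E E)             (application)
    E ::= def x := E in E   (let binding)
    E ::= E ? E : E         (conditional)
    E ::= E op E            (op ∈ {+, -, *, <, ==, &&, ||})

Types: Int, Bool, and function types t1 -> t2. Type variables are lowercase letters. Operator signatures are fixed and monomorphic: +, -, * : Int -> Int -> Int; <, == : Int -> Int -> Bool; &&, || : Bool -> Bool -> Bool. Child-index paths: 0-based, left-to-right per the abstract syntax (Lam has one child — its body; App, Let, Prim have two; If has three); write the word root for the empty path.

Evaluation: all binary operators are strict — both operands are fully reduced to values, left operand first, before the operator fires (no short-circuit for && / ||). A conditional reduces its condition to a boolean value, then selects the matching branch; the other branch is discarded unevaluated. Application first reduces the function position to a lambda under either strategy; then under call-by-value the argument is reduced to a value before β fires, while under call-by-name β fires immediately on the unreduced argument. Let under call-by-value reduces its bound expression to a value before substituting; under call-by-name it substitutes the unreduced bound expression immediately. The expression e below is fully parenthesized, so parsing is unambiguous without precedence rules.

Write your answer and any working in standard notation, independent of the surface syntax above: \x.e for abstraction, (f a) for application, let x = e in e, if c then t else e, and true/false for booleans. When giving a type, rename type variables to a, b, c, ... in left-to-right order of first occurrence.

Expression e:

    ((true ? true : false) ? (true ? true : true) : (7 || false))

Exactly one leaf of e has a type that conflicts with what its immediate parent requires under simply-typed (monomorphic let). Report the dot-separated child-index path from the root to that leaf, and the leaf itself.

Working:
  unify Bool ~ Bool
  unify Bool ~ Bool
  unify Bool ~ Bool
  unify Bool ~ Bool
  unify Bool ~ Bool
  unify Int ~ Bool
  FAIL: mismatch Int ~ Bool

Answer: 2.0 : 7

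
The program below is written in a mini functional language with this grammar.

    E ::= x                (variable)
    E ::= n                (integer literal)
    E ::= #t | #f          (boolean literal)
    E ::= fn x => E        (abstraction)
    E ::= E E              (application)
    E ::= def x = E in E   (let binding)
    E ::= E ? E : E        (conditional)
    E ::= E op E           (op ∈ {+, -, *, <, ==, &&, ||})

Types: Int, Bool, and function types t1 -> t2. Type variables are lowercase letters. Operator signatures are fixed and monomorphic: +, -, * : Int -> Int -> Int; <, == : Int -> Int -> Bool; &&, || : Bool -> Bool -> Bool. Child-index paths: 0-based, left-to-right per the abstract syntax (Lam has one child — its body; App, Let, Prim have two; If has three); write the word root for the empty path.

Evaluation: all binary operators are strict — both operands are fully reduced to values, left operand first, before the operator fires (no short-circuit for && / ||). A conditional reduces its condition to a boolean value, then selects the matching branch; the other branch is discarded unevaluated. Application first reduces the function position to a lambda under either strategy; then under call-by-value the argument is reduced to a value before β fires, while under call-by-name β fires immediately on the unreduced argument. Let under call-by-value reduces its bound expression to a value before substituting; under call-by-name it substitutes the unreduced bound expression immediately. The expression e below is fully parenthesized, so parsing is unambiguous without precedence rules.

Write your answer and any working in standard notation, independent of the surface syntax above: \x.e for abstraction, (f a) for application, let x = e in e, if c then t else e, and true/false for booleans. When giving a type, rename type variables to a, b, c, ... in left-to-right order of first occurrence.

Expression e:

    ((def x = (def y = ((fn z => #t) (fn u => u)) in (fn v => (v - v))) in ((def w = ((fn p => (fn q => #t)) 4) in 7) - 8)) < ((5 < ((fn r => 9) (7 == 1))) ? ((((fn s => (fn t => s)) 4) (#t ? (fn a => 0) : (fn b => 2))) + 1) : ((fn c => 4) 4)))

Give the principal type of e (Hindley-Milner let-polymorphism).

Answer: Bool

Trace:
\z._ : a -> Bool
u : b
\u._ : b -> b
  unify a -> Bool ~ (b -> b) -> c
  unify a ~ b -> b
  unify Bool ~ c
_ _ : Bool
let y : Bool
v : d
  unify d ~ Int
v : Int
  unify Int ~ Int
\v._ : Int -> Int
let x : Int -> Int
\q._ : f -> Bool
\p._ : e -> f -> Bool
  unify e -> f -> Bool ~ Int -> g
  unify e ~ Int
  unify f -> Bool ~ g
_ _ : f -> Bool
let w : forall. f -> Bool
  unify Int ~ Int
  unify Int ~ Int
  unify Int ~ Int
  unify Int ~ Int
\r._ : h -> Int
  unify Int ~ Int
  unify Int ~ Int
  unify h -> Int ~ Bool -> i
  unify h ~ Bool
  unify Int ~ i
_ _ : Int
  unify Int ~ Int
  unify Bool ~ Bool
s : j
\t._ : k -> j
\s._ : j -> k -> j
  unify j -> k -> j ~ Int -> l
  unify j ~ Int
  unify k -> Int ~ l
_ _ : k -> Int
  unify Bool ~ Bool
\a._ : m -> Int
\b._ : n -> Int
  unify m -> Int ~ n -> Int
  unify m ~ n
  unify Int ~ Int
  unify k -> Int ~ (n -> Int) -> o
  unify k ~ n -> Int
  unify Int ~ o
_ _ : Int
  unify Int ~ Int
  unify Int ~ Int
\c._ : p -> Int
  unify p -> Int ~ Int -> q
  unify p ~ Int
  unify Int ~ q
_ _ : Int
  unify Int ~ Int
  unify Int ~ Int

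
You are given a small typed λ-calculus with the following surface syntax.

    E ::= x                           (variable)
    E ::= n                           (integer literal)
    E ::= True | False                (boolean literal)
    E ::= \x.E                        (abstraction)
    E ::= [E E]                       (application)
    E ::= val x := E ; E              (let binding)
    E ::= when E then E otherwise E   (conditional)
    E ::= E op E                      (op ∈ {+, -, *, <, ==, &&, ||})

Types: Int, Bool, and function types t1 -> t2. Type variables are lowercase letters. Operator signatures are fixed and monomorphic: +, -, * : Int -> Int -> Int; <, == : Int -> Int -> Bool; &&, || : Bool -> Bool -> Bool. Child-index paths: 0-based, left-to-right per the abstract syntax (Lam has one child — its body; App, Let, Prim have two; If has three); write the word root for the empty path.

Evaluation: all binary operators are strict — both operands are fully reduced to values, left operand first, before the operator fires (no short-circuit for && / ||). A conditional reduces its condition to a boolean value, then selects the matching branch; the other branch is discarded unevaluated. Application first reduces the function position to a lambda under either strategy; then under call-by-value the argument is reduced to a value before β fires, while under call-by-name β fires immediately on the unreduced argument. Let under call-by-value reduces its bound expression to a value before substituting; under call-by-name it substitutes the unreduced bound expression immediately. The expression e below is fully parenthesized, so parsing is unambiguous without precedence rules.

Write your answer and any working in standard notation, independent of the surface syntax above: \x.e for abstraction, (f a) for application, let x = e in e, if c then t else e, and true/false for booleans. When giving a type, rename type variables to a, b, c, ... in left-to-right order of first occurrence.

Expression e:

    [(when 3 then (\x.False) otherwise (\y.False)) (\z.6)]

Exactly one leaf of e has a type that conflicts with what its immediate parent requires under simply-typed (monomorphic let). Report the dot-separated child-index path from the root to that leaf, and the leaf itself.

Answer: 0.0 : 3

Derivation:
  unify Int ~ Bool
  FAIL: mismatch Int ~ Bool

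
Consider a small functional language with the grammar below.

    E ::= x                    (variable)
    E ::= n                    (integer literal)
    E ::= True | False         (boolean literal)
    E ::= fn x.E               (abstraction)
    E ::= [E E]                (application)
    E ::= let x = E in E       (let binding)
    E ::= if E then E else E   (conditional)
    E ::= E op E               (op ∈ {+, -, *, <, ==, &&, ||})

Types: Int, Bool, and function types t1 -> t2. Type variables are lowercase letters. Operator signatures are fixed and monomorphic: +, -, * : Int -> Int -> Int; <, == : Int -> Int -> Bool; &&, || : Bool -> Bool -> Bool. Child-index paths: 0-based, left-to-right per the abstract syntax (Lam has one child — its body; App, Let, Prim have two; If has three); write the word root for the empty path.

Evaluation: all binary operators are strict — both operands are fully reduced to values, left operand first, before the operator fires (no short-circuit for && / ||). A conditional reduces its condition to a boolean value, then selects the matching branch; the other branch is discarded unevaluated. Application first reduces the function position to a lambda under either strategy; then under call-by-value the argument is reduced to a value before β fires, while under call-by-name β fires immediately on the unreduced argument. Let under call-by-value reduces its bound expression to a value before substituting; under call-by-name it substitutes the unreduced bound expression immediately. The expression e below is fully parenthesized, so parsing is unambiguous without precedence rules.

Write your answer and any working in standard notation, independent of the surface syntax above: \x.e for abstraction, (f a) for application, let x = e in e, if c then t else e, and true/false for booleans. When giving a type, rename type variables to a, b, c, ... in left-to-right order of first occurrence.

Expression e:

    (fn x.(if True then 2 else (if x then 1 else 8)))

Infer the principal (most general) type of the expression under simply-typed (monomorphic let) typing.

Derivation:
  unify Bool ~ Bool
x : a
  unify a ~ Bool
  unify Int ~ Int
  unify Int ~ Int
\x._ : Bool -> Int

Answer: Bool -> Int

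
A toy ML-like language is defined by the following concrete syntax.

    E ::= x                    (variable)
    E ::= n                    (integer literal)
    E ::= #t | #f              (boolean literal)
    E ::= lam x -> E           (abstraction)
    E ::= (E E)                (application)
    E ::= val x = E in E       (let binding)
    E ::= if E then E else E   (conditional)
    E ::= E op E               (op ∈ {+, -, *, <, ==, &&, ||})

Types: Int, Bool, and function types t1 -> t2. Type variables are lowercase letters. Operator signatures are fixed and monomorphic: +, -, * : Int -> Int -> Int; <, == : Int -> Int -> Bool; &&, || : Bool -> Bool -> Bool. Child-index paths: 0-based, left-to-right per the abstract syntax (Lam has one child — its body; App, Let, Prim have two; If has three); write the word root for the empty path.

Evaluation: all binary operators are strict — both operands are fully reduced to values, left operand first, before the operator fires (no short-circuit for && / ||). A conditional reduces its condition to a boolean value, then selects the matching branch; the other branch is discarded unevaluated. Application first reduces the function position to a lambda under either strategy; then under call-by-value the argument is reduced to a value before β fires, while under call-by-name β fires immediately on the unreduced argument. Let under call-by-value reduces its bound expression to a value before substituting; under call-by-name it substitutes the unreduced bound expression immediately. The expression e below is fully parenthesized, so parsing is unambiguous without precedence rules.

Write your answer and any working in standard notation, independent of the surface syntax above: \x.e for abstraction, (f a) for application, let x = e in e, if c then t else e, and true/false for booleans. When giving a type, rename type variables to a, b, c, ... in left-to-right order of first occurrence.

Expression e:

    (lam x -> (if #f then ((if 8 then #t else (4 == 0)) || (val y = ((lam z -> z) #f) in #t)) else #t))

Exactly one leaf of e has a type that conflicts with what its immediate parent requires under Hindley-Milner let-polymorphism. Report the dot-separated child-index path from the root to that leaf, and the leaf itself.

Answer: 0.1.0.0 : 8

Trace:
  unify Bool ~ Bool
  unify Int ~ Bool
  FAIL: mismatch Int ~ Bool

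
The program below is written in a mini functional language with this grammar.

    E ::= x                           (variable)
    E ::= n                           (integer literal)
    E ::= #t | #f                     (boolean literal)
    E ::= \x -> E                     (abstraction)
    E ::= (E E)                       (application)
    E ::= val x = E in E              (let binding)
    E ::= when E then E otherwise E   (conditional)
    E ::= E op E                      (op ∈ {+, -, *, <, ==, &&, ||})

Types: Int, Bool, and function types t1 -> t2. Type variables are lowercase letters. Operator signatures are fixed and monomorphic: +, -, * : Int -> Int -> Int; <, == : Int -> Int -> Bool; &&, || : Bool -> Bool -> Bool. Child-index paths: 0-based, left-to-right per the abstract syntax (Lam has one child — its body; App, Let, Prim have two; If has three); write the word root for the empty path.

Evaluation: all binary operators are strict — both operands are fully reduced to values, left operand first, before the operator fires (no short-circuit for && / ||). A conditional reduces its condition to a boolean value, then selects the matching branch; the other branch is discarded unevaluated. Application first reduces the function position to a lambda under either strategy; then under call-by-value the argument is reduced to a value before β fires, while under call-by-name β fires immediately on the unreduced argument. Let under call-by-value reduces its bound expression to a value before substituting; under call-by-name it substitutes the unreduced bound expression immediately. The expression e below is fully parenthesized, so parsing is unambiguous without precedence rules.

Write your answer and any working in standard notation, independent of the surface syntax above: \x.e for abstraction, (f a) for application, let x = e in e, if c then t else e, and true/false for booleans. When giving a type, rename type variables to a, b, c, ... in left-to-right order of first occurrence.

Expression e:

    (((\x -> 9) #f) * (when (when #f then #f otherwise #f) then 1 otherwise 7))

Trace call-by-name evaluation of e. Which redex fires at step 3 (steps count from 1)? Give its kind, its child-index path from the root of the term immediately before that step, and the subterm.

Answer: if at 1 : (if false then 1 else 7)

Working:
step 0: (((\x.9) false) * (if (if false then false else false) then 1 else 7))
step 1: [beta@0] (9 * (if (if false then false else false) then 1 else 7))
step 2: [if@1.0] (9 * (if false then 1 else 7))
step 3: [if@1] (9 * 7)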